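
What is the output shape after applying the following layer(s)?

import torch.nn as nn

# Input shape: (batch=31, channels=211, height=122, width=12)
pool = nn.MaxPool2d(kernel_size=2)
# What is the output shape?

Input shape: (31, 211, 122, 12)
Output shape: (31, 211, 61, 6)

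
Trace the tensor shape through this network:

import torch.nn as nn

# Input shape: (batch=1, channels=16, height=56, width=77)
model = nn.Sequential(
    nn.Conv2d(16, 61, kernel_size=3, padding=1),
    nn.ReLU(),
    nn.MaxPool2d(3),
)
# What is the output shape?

Input shape: (1, 16, 56, 77)
  -> after Conv2d: (1, 61, 56, 77)
  -> after ReLU: (1, 61, 56, 77)
Output shape: (1, 61, 18, 25)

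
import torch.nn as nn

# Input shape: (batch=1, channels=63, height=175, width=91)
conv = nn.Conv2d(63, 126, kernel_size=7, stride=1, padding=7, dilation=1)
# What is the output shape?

Input shape: (1, 63, 175, 91)
Output shape: (1, 126, 183, 99)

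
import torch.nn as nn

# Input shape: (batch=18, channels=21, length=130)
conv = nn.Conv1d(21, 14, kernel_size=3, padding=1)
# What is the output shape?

Input shape: (18, 21, 130)
Output shape: (18, 14, 130)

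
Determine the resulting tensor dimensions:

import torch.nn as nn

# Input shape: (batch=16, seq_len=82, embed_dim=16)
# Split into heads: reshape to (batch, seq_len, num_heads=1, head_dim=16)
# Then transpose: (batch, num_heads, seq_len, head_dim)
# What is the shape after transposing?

Input shape: (16, 82, 16)
  -> after reshape: (16, 82, 1, 16)
Output shape: (16, 1, 82, 16)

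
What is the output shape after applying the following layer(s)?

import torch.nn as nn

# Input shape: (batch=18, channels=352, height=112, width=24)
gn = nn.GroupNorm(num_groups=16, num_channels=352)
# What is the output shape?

Input shape: (18, 352, 112, 24)
Output shape: (18, 352, 112, 24)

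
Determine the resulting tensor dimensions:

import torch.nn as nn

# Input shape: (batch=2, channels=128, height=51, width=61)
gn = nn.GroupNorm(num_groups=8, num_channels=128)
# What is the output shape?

Input shape: (2, 128, 51, 61)
Output shape: (2, 128, 51, 61)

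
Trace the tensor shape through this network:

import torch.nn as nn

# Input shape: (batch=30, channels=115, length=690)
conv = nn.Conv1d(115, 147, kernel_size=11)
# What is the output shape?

Input shape: (30, 115, 690)
Output shape: (30, 147, 680)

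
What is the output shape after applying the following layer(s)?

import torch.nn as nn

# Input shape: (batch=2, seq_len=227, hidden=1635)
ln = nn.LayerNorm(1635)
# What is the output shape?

Input shape: (2, 227, 1635)
Output shape: (2, 227, 1635)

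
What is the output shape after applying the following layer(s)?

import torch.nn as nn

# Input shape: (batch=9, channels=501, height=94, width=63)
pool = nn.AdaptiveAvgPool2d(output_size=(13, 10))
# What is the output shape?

Input shape: (9, 501, 94, 63)
Output shape: (9, 501, 13, 10)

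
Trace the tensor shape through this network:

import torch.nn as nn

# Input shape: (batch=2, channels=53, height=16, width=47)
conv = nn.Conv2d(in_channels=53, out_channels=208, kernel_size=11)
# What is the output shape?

Input shape: (2, 53, 16, 47)
Output shape: (2, 208, 6, 37)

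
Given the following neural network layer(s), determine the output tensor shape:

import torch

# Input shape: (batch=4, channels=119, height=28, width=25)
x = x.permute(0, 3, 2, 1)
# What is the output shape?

Input shape: (4, 119, 28, 25)
Output shape: (4, 25, 28, 119)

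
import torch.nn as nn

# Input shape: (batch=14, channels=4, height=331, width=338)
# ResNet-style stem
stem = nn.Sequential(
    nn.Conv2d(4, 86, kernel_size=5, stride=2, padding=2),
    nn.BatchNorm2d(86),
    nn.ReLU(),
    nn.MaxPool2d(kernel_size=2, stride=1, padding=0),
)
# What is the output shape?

Input shape: (14, 4, 331, 338)
  -> after Conv2d 5x5 stride=2: (14, 86, 166, 169)
Output shape: (14, 86, 165, 168)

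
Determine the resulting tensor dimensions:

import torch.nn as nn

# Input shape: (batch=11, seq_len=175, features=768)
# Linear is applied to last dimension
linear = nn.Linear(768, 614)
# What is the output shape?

Input shape: (11, 175, 768)
Output shape: (11, 175, 614)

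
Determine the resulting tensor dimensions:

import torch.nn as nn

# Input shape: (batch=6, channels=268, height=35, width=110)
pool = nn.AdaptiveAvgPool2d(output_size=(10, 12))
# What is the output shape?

Input shape: (6, 268, 35, 110)
Output shape: (6, 268, 10, 12)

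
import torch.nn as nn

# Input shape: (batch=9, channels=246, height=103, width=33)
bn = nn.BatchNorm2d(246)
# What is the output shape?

Input shape: (9, 246, 103, 33)
Output shape: (9, 246, 103, 33)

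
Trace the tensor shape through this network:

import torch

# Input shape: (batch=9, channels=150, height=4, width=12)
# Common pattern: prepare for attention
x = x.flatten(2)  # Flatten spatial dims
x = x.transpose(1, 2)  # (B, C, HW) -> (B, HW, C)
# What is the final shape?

Input shape: (9, 150, 4, 12)
  -> after flatten(2): (9, 150, 48)
Output shape: (9, 48, 150)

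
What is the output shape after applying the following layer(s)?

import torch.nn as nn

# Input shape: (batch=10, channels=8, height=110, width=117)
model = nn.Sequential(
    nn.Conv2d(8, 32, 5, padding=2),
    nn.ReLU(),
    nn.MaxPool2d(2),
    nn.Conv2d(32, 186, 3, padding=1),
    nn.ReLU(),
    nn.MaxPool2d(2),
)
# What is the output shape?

Input shape: (10, 8, 110, 117)
  -> after first Conv2d: (10, 32, 110, 117)
  -> after first MaxPool2d: (10, 32, 55, 58)
  -> after second Conv2d: (10, 186, 55, 58)
Output shape: (10, 186, 27, 29)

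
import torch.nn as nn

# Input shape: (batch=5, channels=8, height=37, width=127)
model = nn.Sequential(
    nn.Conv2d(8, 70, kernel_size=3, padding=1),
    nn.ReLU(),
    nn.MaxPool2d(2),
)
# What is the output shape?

Input shape: (5, 8, 37, 127)
  -> after Conv2d: (5, 70, 37, 127)
  -> after ReLU: (5, 70, 37, 127)
Output shape: (5, 70, 18, 63)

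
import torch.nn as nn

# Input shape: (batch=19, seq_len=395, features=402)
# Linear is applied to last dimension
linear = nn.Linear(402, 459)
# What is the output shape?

Input shape: (19, 395, 402)
Output shape: (19, 395, 459)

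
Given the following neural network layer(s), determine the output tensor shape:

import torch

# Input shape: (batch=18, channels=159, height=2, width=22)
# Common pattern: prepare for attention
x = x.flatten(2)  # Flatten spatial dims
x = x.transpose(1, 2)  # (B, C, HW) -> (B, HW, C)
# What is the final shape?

Input shape: (18, 159, 2, 22)
  -> after flatten(2): (18, 159, 44)
Output shape: (18, 44, 159)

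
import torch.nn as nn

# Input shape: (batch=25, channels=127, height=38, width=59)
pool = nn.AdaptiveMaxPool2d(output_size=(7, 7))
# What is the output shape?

Input shape: (25, 127, 38, 59)
Output shape: (25, 127, 7, 7)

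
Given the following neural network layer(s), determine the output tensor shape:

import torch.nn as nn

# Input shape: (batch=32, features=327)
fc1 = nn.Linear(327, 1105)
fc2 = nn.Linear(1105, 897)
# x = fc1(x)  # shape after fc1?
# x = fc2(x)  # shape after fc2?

Input shape: (32, 327)
  -> after fc1: (32, 1105)
Output shape: (32, 897)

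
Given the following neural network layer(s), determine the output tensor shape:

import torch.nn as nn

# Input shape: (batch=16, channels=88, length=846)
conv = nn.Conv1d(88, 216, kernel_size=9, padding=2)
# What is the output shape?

Input shape: (16, 88, 846)
Output shape: (16, 216, 842)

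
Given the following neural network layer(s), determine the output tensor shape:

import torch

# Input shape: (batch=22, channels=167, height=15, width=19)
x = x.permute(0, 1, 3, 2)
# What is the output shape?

Input shape: (22, 167, 15, 19)
Output shape: (22, 167, 19, 15)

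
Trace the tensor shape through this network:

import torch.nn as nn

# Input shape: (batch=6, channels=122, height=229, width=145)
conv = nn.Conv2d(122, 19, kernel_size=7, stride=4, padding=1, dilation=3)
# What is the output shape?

Input shape: (6, 122, 229, 145)
Output shape: (6, 19, 54, 33)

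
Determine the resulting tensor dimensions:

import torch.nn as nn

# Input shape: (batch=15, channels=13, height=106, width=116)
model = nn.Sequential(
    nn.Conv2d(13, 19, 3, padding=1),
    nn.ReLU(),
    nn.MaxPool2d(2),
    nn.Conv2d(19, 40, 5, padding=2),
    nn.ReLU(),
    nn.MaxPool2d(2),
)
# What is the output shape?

Input shape: (15, 13, 106, 116)
  -> after first Conv2d: (15, 19, 106, 116)
  -> after first MaxPool2d: (15, 19, 53, 58)
  -> after second Conv2d: (15, 40, 53, 58)
Output shape: (15, 40, 26, 29)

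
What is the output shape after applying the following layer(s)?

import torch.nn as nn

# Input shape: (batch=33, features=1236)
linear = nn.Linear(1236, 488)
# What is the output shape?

Input shape: (33, 1236)
Output shape: (33, 488)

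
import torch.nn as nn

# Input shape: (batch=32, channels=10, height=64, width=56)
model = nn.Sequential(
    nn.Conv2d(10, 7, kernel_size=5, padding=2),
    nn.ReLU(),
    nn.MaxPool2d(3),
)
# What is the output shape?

Input shape: (32, 10, 64, 56)
  -> after Conv2d: (32, 7, 64, 56)
  -> after ReLU: (32, 7, 64, 56)
Output shape: (32, 7, 21, 18)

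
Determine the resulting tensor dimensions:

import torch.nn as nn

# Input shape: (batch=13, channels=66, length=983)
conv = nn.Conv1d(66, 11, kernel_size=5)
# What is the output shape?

Input shape: (13, 66, 983)
Output shape: (13, 11, 979)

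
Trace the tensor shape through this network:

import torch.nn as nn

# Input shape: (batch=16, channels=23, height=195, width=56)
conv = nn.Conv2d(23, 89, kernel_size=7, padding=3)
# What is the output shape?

Input shape: (16, 23, 195, 56)
Output shape: (16, 89, 195, 56)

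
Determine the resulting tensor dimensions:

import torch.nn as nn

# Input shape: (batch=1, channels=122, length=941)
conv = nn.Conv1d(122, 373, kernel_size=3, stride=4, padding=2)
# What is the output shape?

Input shape: (1, 122, 941)
Output shape: (1, 373, 236)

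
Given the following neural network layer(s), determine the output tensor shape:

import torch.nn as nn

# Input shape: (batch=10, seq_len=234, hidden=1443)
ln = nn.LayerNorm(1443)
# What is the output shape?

Input shape: (10, 234, 1443)
Output shape: (10, 234, 1443)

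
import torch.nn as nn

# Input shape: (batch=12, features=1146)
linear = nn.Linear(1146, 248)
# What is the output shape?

Input shape: (12, 1146)
Output shape: (12, 248)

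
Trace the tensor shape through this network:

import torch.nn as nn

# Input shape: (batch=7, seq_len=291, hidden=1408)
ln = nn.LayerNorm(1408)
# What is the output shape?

Input shape: (7, 291, 1408)
Output shape: (7, 291, 1408)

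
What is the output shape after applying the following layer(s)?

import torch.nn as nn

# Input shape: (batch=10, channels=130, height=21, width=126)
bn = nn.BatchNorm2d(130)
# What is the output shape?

Input shape: (10, 130, 21, 126)
Output shape: (10, 130, 21, 126)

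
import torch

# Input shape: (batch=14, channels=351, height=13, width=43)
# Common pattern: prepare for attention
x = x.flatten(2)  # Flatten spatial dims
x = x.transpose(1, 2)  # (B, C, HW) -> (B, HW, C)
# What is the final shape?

Input shape: (14, 351, 13, 43)
  -> after flatten(2): (14, 351, 559)
Output shape: (14, 559, 351)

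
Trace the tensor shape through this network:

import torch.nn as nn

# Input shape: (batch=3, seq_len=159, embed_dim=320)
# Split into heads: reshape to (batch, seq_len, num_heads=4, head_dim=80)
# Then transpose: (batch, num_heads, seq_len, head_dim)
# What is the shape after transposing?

Input shape: (3, 159, 320)
  -> after reshape: (3, 159, 4, 80)
Output shape: (3, 4, 159, 80)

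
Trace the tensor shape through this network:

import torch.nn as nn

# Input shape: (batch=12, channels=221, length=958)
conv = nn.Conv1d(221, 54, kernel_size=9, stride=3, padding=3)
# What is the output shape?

Input shape: (12, 221, 958)
Output shape: (12, 54, 319)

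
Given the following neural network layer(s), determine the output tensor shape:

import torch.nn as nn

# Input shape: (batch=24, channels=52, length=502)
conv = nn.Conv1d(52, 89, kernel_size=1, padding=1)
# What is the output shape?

Input shape: (24, 52, 502)
Output shape: (24, 89, 504)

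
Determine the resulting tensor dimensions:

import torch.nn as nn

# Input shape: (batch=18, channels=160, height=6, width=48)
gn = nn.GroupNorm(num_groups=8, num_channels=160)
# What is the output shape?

Input shape: (18, 160, 6, 48)
Output shape: (18, 160, 6, 48)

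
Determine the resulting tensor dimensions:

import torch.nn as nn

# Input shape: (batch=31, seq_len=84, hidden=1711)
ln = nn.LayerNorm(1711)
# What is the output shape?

Input shape: (31, 84, 1711)
Output shape: (31, 84, 1711)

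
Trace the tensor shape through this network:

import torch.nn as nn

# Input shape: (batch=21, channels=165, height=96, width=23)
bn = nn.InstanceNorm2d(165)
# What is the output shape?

Input shape: (21, 165, 96, 23)
Output shape: (21, 165, 96, 23)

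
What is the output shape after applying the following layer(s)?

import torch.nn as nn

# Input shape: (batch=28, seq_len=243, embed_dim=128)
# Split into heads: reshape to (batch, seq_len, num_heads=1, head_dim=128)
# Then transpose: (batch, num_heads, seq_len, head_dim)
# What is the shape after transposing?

Input shape: (28, 243, 128)
  -> after reshape: (28, 243, 1, 128)
Output shape: (28, 1, 243, 128)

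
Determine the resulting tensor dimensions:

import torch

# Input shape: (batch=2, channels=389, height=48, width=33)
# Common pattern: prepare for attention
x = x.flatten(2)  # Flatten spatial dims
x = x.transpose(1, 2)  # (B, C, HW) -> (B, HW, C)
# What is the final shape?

Input shape: (2, 389, 48, 33)
  -> after flatten(2): (2, 389, 1584)
Output shape: (2, 1584, 389)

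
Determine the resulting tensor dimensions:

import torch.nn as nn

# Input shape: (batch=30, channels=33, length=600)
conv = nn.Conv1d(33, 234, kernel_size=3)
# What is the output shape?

Input shape: (30, 33, 600)
Output shape: (30, 234, 598)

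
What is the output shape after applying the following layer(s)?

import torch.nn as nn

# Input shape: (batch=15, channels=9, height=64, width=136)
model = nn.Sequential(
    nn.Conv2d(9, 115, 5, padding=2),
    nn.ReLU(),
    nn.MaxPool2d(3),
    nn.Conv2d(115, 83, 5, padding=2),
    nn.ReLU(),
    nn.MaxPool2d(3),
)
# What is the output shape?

Input shape: (15, 9, 64, 136)
  -> after first Conv2d: (15, 115, 64, 136)
  -> after first MaxPool2d: (15, 115, 21, 45)
  -> after second Conv2d: (15, 83, 21, 45)
Output shape: (15, 83, 7, 15)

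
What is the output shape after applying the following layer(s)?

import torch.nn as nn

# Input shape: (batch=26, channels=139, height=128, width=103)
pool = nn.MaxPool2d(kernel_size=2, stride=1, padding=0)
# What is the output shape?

Input shape: (26, 139, 128, 103)
Output shape: (26, 139, 127, 102)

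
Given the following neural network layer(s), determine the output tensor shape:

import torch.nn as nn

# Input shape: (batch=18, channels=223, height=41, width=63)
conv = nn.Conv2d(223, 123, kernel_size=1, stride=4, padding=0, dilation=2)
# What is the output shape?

Input shape: (18, 223, 41, 63)
Output shape: (18, 123, 11, 16)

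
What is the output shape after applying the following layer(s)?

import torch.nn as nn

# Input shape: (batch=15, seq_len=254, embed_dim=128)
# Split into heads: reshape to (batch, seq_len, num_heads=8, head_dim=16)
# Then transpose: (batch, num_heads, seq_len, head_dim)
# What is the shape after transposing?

Input shape: (15, 254, 128)
  -> after reshape: (15, 254, 8, 16)
Output shape: (15, 8, 254, 16)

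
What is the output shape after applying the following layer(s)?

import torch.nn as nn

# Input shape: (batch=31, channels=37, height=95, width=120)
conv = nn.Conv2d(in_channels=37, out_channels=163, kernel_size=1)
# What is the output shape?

Input shape: (31, 37, 95, 120)
Output shape: (31, 163, 95, 120)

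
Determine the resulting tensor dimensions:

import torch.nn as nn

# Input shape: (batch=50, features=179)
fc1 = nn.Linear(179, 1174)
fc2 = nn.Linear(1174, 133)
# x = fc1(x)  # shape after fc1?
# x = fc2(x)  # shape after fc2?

Input shape: (50, 179)
  -> after fc1: (50, 1174)
Output shape: (50, 133)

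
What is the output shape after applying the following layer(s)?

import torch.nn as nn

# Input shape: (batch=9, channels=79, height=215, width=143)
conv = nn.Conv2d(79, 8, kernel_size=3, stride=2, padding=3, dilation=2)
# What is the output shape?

Input shape: (9, 79, 215, 143)
Output shape: (9, 8, 109, 73)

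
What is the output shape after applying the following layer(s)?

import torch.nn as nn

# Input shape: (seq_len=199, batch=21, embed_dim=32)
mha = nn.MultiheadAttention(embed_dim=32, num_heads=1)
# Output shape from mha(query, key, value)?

Input shape: (199, 21, 32)
Output shape: (199, 21, 32)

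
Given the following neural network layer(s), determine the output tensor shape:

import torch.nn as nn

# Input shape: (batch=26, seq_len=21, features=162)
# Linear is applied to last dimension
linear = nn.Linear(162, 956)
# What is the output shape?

Input shape: (26, 21, 162)
Output shape: (26, 21, 956)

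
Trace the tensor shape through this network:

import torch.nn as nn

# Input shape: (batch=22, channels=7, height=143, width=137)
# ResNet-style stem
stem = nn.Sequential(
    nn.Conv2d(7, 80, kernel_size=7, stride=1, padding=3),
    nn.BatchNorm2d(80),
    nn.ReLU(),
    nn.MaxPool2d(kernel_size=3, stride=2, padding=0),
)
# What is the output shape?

Input shape: (22, 7, 143, 137)
  -> after Conv2d 7x7 stride=1: (22, 80, 143, 137)
Output shape: (22, 80, 71, 68)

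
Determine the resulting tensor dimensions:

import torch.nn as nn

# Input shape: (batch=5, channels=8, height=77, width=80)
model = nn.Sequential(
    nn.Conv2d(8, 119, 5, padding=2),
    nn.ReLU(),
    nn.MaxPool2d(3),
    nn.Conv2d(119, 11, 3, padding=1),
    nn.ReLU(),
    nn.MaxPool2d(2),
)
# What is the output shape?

Input shape: (5, 8, 77, 80)
  -> after first Conv2d: (5, 119, 77, 80)
  -> after first MaxPool2d: (5, 119, 25, 26)
  -> after second Conv2d: (5, 11, 25, 26)
Output shape: (5, 11, 12, 13)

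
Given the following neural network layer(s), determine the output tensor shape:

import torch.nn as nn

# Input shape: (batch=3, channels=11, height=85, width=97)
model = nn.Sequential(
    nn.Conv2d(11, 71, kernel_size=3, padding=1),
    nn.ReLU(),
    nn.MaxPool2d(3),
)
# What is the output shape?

Input shape: (3, 11, 85, 97)
  -> after Conv2d: (3, 71, 85, 97)
  -> after ReLU: (3, 71, 85, 97)
Output shape: (3, 71, 28, 32)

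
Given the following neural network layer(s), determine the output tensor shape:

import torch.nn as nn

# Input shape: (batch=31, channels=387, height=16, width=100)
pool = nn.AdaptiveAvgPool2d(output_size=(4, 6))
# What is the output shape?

Input shape: (31, 387, 16, 100)
Output shape: (31, 387, 4, 6)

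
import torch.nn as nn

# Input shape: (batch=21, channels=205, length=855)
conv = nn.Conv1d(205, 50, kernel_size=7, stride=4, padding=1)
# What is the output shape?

Input shape: (21, 205, 855)
Output shape: (21, 50, 213)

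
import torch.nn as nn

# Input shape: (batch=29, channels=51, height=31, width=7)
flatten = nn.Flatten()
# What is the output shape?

Input shape: (29, 51, 31, 7)
Output shape: (29, 11067)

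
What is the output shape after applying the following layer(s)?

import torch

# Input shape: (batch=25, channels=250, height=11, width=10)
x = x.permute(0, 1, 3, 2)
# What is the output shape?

Input shape: (25, 250, 11, 10)
Output shape: (25, 250, 10, 11)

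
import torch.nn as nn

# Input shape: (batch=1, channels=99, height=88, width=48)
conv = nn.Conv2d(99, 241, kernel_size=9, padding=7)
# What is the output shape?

Input shape: (1, 99, 88, 48)
Output shape: (1, 241, 94, 54)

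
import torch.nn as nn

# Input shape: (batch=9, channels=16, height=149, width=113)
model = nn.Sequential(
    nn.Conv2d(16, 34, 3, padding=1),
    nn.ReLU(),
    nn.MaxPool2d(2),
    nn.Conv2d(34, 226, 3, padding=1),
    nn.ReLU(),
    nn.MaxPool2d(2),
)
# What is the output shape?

Input shape: (9, 16, 149, 113)
  -> after first Conv2d: (9, 34, 149, 113)
  -> after first MaxPool2d: (9, 34, 74, 56)
  -> after second Conv2d: (9, 226, 74, 56)
Output shape: (9, 226, 37, 28)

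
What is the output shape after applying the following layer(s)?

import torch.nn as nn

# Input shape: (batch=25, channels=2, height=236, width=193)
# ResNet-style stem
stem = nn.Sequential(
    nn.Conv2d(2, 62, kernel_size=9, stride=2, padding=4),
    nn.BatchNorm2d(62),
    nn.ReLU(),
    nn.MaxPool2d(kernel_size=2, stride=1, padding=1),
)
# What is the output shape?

Input shape: (25, 2, 236, 193)
  -> after Conv2d 9x9 stride=2: (25, 62, 118, 97)
Output shape: (25, 62, 119, 98)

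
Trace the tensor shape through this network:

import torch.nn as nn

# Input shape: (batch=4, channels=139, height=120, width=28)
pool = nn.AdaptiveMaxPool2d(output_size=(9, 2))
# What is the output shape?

Input shape: (4, 139, 120, 28)
Output shape: (4, 139, 9, 2)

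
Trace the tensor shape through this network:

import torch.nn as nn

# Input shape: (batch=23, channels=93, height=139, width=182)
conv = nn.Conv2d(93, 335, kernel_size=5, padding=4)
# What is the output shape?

Input shape: (23, 93, 139, 182)
Output shape: (23, 335, 143, 186)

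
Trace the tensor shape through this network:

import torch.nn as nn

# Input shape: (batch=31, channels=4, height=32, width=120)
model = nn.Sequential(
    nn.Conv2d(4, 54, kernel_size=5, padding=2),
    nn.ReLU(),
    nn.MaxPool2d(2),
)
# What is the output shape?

Input shape: (31, 4, 32, 120)
  -> after Conv2d: (31, 54, 32, 120)
  -> after ReLU: (31, 54, 32, 120)
Output shape: (31, 54, 16, 60)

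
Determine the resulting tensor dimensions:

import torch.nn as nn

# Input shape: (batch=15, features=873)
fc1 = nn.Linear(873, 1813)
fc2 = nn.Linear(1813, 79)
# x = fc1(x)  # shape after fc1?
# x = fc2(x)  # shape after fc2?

Input shape: (15, 873)
  -> after fc1: (15, 1813)
Output shape: (15, 79)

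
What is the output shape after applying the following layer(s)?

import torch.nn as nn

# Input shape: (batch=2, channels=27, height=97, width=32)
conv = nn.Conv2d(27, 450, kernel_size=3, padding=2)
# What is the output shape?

Input shape: (2, 27, 97, 32)
Output shape: (2, 450, 99, 34)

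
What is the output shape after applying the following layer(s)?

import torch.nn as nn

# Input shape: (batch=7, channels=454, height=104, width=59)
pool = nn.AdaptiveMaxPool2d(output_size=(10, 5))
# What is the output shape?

Input shape: (7, 454, 104, 59)
Output shape: (7, 454, 10, 5)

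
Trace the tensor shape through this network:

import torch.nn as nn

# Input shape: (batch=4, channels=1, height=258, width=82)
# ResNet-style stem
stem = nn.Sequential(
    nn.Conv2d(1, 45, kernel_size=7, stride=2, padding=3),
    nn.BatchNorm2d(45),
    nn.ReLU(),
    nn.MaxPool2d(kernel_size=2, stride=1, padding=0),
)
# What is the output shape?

Input shape: (4, 1, 258, 82)
  -> after Conv2d 7x7 stride=2: (4, 45, 129, 41)
Output shape: (4, 45, 128, 40)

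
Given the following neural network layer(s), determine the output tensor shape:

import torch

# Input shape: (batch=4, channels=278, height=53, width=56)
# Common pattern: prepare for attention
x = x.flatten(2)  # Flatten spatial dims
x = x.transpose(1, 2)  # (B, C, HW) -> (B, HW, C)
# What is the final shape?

Input shape: (4, 278, 53, 56)
  -> after flatten(2): (4, 278, 2968)
Output shape: (4, 2968, 278)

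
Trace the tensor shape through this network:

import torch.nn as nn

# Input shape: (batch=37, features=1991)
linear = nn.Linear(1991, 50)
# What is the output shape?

Input shape: (37, 1991)
Output shape: (37, 50)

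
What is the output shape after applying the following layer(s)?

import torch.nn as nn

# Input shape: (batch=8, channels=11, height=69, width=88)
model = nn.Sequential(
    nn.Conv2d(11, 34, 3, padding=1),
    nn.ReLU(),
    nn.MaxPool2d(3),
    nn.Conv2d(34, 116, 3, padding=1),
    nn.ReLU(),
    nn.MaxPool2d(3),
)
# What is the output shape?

Input shape: (8, 11, 69, 88)
  -> after first Conv2d: (8, 34, 69, 88)
  -> after first MaxPool2d: (8, 34, 23, 29)
  -> after second Conv2d: (8, 116, 23, 29)
Output shape: (8, 116, 7, 9)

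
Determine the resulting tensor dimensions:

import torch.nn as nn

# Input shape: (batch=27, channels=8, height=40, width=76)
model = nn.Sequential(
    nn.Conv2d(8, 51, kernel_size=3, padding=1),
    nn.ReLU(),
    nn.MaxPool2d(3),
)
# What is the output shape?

Input shape: (27, 8, 40, 76)
  -> after Conv2d: (27, 51, 40, 76)
  -> after ReLU: (27, 51, 40, 76)
Output shape: (27, 51, 13, 25)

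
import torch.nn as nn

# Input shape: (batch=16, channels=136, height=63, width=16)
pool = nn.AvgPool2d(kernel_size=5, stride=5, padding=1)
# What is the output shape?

Input shape: (16, 136, 63, 16)
Output shape: (16, 136, 13, 3)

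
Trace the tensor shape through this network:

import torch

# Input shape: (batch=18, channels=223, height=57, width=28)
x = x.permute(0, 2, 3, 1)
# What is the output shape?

Input shape: (18, 223, 57, 28)
Output shape: (18, 57, 28, 223)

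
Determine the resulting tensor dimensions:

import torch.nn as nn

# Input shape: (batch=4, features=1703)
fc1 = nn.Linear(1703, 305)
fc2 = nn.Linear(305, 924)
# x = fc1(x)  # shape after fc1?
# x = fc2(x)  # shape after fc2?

Input shape: (4, 1703)
  -> after fc1: (4, 305)
Output shape: (4, 924)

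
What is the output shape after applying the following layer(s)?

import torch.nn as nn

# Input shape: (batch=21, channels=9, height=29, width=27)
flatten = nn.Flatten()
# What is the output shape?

Input shape: (21, 9, 29, 27)
Output shape: (21, 7047)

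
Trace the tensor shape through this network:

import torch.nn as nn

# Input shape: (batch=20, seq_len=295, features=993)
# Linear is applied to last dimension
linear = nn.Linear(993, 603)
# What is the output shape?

Input shape: (20, 295, 993)
Output shape: (20, 295, 603)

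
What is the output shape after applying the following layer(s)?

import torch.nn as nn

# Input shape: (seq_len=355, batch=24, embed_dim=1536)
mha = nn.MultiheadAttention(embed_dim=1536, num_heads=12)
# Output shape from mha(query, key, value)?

Input shape: (355, 24, 1536)
Output shape: (355, 24, 1536)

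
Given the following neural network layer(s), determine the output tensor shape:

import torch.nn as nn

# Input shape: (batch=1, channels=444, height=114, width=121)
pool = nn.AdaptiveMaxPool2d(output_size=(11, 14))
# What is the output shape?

Input shape: (1, 444, 114, 121)
Output shape: (1, 444, 11, 14)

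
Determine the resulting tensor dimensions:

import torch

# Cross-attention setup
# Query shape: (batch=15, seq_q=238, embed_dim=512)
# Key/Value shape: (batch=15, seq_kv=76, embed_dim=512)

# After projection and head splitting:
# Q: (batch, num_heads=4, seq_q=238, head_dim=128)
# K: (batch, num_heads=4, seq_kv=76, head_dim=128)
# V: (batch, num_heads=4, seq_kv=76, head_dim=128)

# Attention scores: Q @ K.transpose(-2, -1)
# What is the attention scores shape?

Input shape: (15, 238, 512)
Output shape: (15, 4, 238, 76)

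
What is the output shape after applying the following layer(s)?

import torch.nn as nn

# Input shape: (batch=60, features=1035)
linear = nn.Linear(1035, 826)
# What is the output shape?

Input shape: (60, 1035)
Output shape: (60, 826)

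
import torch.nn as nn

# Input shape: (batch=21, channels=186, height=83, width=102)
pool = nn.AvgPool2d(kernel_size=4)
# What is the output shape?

Input shape: (21, 186, 83, 102)
Output shape: (21, 186, 20, 25)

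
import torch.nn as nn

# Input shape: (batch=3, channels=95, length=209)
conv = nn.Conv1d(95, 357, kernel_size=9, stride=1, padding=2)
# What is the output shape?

Input shape: (3, 95, 209)
Output shape: (3, 357, 205)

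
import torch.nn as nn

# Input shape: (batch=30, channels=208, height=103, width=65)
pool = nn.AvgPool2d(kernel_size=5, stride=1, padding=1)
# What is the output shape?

Input shape: (30, 208, 103, 65)
Output shape: (30, 208, 101, 63)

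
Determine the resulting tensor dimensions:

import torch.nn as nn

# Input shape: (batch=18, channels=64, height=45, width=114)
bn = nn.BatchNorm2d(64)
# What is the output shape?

Input shape: (18, 64, 45, 114)
Output shape: (18, 64, 45, 114)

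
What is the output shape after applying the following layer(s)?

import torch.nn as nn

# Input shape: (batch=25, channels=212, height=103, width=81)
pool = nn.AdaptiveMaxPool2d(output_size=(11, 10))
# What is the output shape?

Input shape: (25, 212, 103, 81)
Output shape: (25, 212, 11, 10)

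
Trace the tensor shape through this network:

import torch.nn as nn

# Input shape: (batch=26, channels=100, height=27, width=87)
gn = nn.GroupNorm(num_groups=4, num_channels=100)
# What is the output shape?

Input shape: (26, 100, 27, 87)
Output shape: (26, 100, 27, 87)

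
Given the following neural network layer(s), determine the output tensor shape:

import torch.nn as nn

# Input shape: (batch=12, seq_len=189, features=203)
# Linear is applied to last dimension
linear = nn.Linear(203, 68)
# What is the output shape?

Input shape: (12, 189, 203)
Output shape: (12, 189, 68)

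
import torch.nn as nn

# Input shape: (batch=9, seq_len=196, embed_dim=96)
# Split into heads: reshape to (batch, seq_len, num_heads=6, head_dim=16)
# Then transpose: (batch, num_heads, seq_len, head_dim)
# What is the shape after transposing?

Input shape: (9, 196, 96)
  -> after reshape: (9, 196, 6, 16)
Output shape: (9, 6, 196, 16)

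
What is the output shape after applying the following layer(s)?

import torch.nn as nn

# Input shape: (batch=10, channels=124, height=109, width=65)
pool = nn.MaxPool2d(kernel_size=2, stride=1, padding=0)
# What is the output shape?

Input shape: (10, 124, 109, 65)
Output shape: (10, 124, 108, 64)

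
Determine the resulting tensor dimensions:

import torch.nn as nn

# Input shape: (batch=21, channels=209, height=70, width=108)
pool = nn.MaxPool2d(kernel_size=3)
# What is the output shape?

Input shape: (21, 209, 70, 108)
Output shape: (21, 209, 23, 36)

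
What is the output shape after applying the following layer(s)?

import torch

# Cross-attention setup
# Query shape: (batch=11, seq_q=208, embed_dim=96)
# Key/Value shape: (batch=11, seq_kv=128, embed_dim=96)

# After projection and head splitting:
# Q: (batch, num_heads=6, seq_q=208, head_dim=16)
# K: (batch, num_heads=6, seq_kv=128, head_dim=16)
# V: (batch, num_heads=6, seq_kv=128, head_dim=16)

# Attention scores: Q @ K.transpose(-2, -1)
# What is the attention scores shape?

Input shape: (11, 208, 96)
Output shape: (11, 6, 208, 128)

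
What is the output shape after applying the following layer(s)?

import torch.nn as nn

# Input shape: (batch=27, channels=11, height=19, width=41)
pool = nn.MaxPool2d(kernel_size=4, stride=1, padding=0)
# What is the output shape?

Input shape: (27, 11, 19, 41)
Output shape: (27, 11, 16, 38)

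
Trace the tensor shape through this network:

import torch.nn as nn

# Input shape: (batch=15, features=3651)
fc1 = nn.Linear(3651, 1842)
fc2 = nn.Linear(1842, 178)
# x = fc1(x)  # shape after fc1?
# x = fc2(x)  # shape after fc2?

Input shape: (15, 3651)
  -> after fc1: (15, 1842)
Output shape: (15, 178)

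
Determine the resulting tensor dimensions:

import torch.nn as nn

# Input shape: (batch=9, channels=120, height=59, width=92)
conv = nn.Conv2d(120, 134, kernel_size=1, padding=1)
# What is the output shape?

Input shape: (9, 120, 59, 92)
Output shape: (9, 134, 61, 94)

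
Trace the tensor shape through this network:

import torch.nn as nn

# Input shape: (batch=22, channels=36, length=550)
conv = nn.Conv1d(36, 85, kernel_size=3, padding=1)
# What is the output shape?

Input shape: (22, 36, 550)
Output shape: (22, 85, 550)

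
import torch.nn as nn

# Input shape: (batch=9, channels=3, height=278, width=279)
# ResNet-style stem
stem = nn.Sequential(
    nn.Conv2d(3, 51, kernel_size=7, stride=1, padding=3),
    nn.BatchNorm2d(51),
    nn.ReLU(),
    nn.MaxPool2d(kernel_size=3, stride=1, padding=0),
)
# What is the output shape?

Input shape: (9, 3, 278, 279)
  -> after Conv2d 7x7 stride=1: (9, 51, 278, 279)
Output shape: (9, 51, 276, 277)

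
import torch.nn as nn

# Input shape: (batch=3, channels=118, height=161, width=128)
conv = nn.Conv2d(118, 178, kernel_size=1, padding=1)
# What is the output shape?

Input shape: (3, 118, 161, 128)
Output shape: (3, 178, 163, 130)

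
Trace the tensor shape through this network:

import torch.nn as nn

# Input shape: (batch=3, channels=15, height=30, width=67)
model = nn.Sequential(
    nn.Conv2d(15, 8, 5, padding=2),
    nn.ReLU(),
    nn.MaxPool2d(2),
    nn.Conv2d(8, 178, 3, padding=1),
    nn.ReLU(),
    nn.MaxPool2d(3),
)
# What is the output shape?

Input shape: (3, 15, 30, 67)
  -> after first Conv2d: (3, 8, 30, 67)
  -> after first MaxPool2d: (3, 8, 15, 33)
  -> after second Conv2d: (3, 178, 15, 33)
Output shape: (3, 178, 5, 11)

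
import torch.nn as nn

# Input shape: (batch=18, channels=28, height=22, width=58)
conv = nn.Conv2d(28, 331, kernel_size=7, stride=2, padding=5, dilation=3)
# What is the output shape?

Input shape: (18, 28, 22, 58)
Output shape: (18, 331, 7, 25)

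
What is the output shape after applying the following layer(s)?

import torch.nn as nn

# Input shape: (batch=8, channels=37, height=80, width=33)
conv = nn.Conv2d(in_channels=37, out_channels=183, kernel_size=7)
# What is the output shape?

Input shape: (8, 37, 80, 33)
Output shape: (8, 183, 74, 27)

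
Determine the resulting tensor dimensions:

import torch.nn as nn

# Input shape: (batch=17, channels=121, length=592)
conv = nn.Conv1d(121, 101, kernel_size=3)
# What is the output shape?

Input shape: (17, 121, 592)
Output shape: (17, 101, 590)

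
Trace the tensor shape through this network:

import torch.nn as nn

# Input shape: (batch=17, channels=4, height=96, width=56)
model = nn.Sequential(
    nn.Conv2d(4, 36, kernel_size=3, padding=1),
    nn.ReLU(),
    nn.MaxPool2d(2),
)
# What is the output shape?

Input shape: (17, 4, 96, 56)
  -> after Conv2d: (17, 36, 96, 56)
  -> after ReLU: (17, 36, 96, 56)
Output shape: (17, 36, 48, 28)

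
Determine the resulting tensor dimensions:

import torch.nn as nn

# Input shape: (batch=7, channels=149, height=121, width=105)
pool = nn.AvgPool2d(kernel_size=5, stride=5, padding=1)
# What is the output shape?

Input shape: (7, 149, 121, 105)
Output shape: (7, 149, 24, 21)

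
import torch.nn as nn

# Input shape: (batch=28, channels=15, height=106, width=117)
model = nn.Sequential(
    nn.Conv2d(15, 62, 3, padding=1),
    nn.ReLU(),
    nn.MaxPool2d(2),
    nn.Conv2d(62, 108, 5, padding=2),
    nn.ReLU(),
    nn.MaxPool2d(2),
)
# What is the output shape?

Input shape: (28, 15, 106, 117)
  -> after first Conv2d: (28, 62, 106, 117)
  -> after first MaxPool2d: (28, 62, 53, 58)
  -> after second Conv2d: (28, 108, 53, 58)
Output shape: (28, 108, 26, 29)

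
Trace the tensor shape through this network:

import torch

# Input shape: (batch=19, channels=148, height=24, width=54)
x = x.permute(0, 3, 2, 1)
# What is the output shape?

Input shape: (19, 148, 24, 54)
Output shape: (19, 54, 24, 148)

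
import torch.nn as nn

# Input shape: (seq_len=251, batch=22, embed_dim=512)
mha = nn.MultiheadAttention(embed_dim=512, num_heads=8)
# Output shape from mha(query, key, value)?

Input shape: (251, 22, 512)
Output shape: (251, 22, 512)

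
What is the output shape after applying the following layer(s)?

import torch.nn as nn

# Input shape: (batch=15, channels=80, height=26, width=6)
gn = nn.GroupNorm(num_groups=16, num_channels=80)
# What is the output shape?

Input shape: (15, 80, 26, 6)
Output shape: (15, 80, 26, 6)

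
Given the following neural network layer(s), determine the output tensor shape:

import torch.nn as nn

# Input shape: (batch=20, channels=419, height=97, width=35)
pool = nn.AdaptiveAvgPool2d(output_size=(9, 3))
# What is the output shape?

Input shape: (20, 419, 97, 35)
Output shape: (20, 419, 9, 3)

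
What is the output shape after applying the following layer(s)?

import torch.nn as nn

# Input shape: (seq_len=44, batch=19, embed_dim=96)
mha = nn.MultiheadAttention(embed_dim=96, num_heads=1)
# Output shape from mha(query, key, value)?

Input shape: (44, 19, 96)
Output shape: (44, 19, 96)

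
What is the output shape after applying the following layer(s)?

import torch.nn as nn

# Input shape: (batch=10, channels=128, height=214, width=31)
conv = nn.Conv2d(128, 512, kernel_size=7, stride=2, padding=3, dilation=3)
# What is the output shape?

Input shape: (10, 128, 214, 31)
Output shape: (10, 512, 101, 10)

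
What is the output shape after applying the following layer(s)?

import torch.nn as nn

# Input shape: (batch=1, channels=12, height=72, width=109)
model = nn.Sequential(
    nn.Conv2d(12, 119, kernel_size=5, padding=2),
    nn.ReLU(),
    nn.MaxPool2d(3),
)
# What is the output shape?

Input shape: (1, 12, 72, 109)
  -> after Conv2d: (1, 119, 72, 109)
  -> after ReLU: (1, 119, 72, 109)
Output shape: (1, 119, 24, 36)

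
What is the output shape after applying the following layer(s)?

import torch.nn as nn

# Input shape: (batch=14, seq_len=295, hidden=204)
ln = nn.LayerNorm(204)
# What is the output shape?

Input shape: (14, 295, 204)
Output shape: (14, 295, 204)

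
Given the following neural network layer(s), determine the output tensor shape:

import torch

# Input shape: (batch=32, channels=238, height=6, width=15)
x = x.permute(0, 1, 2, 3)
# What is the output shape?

Input shape: (32, 238, 6, 15)
Output shape: (32, 238, 6, 15)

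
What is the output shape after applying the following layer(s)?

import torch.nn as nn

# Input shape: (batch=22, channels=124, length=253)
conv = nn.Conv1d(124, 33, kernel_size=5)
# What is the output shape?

Input shape: (22, 124, 253)
Output shape: (22, 33, 249)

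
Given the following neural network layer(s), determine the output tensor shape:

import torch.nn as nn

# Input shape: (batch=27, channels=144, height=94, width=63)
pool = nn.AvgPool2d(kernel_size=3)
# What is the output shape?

Input shape: (27, 144, 94, 63)
Output shape: (27, 144, 31, 21)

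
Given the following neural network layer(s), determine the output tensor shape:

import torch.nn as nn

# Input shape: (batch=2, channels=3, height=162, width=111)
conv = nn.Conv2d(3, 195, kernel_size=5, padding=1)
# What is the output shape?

Input shape: (2, 3, 162, 111)
Output shape: (2, 195, 160, 109)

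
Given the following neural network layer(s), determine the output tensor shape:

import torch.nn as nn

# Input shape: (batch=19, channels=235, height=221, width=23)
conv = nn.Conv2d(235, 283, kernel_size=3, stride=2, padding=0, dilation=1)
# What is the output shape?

Input shape: (19, 235, 221, 23)
Output shape: (19, 283, 110, 11)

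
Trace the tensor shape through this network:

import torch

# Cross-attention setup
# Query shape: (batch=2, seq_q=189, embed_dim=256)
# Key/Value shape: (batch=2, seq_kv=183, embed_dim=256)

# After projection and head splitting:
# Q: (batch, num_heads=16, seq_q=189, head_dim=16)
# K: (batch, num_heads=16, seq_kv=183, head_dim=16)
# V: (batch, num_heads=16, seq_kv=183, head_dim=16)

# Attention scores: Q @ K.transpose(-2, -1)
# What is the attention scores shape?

Input shape: (2, 189, 256)
Output shape: (2, 16, 189, 183)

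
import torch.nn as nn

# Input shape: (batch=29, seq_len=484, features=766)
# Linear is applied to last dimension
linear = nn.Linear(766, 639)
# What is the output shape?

Input shape: (29, 484, 766)
Output shape: (29, 484, 639)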